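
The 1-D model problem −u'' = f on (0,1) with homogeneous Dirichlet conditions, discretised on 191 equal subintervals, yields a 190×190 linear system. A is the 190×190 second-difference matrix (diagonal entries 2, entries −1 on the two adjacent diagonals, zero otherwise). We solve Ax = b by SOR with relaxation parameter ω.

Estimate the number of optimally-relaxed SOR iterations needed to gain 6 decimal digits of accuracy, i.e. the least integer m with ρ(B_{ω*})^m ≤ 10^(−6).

m = 420

½·tridiag(1,0,1) at n=190: λ_k = cos(kπ/191); max |λ| at k=1 ⇒ ρ_J = cos(π/191) ≈ 0.9998647.
root = sin(π/191) = 0.0164474  (since 1−cos² = sin²).
So ω* = 2/1.0164474 = 1.9676375 (Young).
ρ(B_{ω*}) = ω*−1 = 0.9676375
6·ln10 = 13.8155; −ln(0.9676375) = 0.0328977; m = ⌈13.8155/0.0328977⌉ = ⌈419.953⌉ = 420.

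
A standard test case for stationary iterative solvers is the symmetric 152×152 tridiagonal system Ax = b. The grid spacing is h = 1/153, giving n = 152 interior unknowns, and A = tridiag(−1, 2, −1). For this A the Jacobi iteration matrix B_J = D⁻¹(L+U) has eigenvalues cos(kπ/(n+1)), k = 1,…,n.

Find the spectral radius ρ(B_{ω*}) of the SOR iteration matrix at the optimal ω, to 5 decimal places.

B_J for the 152×152 system has eigenvalues cos(kπ/153); ρ_J = cos(π/153) = 0.99979.
√(1 − cos²(π/153)) = sin(π/153) ≈ 0.020532.
ω* = 2/(1+0.020532) = 1.95976
ρ_SOR = ω* − 1 ≈ 0.95976.

ρ_SOR = 0.95976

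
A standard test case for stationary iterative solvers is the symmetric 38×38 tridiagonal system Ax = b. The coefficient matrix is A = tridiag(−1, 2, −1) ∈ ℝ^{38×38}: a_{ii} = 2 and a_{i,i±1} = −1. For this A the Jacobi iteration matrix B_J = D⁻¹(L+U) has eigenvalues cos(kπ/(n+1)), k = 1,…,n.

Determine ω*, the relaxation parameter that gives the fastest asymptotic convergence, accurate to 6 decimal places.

½·tridiag(1,0,1) at n=38: λ_k = cos(kπ/39); max |λ| at k=1 ⇒ ρ_J = cos(π/39) ≈ 0.996757.
√(1−ρ_J²) = |sin(π/39)| = 0.0804666
[ω*] 2 ÷ (1 + 0.0804666) = 2 ÷ 1.0804666 = 1.851052.
Hence ρ(B_{ω*}) = 1.851052 − 1 = 0.851052.

ω* = 1.851052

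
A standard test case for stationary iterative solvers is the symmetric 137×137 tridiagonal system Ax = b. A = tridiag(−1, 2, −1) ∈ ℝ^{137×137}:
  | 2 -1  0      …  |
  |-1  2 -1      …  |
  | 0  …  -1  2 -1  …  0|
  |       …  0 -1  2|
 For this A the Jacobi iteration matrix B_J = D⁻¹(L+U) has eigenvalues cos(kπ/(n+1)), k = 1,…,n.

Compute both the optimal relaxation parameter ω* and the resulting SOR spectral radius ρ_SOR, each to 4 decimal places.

[ρ_J] n=137: ρ(B_J) = cos(π/(n+1)) = cos(π/138) = 0.9997.
√(1−ρ_J²) = |sin(π/138)| = 0.02276
ω* = 2/(1+0.02276) = 1.9555
ρ(B_{ω*}) = ω*−1 = 0.9555

ω* = 1.9555, ρ_SOR = 0.9555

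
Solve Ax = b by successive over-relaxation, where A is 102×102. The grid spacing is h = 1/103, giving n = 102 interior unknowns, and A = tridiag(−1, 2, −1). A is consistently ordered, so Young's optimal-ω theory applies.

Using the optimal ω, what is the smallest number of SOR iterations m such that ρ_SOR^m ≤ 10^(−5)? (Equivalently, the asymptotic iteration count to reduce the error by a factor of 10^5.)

n=102: λ(B_J) = 1 − λ(A)/2 = cos(kπ/103); k=1 gives ρ_J = 0.9995349.
root = sin(π/103) = 0.0304962  (since 1−cos² = sin²).
Then 2/(1+√(1−ρ_J²)) = 2/(1+0.0304962); ω* = 2/1.0304962 = 1.9408126.
and ρ(B_{ω*}) = 1.9408126 − 1 = 0.9408126.
5·ln10 = 11.5129; −ln(0.9408126) = 0.0610113; m = ⌈11.5129/0.0610113⌉ = ⌈188.701⌉ = 189.

m = 189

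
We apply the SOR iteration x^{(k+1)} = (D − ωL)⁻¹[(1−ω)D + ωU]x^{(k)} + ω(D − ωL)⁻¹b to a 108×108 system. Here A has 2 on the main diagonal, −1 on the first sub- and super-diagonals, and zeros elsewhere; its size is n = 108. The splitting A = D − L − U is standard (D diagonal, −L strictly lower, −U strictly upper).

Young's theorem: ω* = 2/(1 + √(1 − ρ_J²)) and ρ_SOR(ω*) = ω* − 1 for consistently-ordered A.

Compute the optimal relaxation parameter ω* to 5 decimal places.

ω* = 1.94398

[ρ_J] n=108: ρ(B_J) = cos(π/(n+1)) = cos(π/109) = 0.99958.
√(1−ρ_J²) = |sin(π/109)| = 0.028818
So ω* = 2/1.028818 = 1.94398 (Young).
ρ(B_{ω*}) = ω*−1 = 0.94398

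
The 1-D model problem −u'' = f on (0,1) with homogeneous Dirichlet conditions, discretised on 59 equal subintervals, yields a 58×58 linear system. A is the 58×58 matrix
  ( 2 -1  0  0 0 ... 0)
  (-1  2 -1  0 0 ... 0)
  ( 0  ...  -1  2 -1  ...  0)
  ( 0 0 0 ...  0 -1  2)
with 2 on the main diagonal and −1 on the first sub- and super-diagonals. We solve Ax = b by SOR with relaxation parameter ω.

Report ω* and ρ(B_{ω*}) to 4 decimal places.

ρ_J = max_k |cos(kπ/59)| = cos(π/59) = 0.9986
√(1−ρ_J²) = |sin(π/59)| = 0.05322
Young: ω* = 2/(1+√(1−ρ_J²)) = 2/(1+0.05322) = 2/1.05322 = 1.8989.
ρ_SOR = ω* − 1 = 1.8989 − 1 = 0.8989.

ω* = 1.8989, ρ_SOR = 0.8989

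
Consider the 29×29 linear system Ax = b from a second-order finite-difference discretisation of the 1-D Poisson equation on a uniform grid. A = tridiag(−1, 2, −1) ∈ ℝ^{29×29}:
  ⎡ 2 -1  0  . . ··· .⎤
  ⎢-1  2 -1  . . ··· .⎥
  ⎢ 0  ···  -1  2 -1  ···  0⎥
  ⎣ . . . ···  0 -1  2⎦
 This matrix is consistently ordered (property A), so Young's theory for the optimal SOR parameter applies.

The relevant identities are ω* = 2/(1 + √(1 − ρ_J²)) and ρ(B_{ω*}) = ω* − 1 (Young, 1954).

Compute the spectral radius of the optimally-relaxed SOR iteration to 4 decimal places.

ρ_SOR = 0.8107

n=29: λ(B_J) = 1 − λ(A)/2 = cos(kπ/30); k=1 gives ρ_J = 0.9945.
√(1−ρ_J²) simplifies to sin(π/30) = 0.10453.
Young: ω* = 2/(1+√(1−ρ_J²)) = 2/(1+0.10453) = 2/1.10453 = 1.8107.
ρ_SOR = ω* − 1 ≈ 0.8107.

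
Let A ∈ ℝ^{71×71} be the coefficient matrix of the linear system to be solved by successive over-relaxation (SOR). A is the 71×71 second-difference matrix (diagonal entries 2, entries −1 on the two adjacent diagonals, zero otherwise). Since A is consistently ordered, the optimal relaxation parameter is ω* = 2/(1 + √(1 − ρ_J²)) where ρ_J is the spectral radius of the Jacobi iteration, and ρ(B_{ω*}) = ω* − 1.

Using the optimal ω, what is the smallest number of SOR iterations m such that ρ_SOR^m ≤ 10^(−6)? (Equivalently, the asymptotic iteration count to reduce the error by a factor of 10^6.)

m = 159

½·tridiag(1,0,1) at n=71: λ_k = cos(kπ/72); max |λ| at k=1 ⇒ ρ_J = cos(π/72) ≈ 0.9990482.
root = sin(π/72) = 0.0436194  (since 1−cos² = sin²).
ω* = 2/(1+0.0436194) = 1.9164075
ρ_SOR = ω* − 1 ≈ 0.9164075.
6·ln10 = 13.8155; −ln(0.9164075) = 0.0872941; m = ⌈13.8155/0.0872941⌉ = ⌈158.264⌉ = 159.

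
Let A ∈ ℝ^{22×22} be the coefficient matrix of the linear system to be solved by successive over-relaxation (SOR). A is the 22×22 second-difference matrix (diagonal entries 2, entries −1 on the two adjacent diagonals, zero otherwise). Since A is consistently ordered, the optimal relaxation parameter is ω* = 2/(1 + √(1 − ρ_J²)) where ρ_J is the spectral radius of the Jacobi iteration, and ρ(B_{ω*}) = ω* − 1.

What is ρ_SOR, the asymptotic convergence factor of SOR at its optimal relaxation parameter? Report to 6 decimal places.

spectrum of D⁻¹(L+U) = {cos(kπ/23) : 1≤k≤22}; ρ_J = cos(π/23) = 0.990686.
1 − cos²(π/23) = sin²(π/23) ⇒ √(1−ρ_J²) = sin(π/23) = 0.1361666.
ω* = 2/(1+0.1361666) = 1.760305
and ρ(B_{ω*}) = 1.760305 − 1 = 0.760305.

ρ_SOR = 0.760305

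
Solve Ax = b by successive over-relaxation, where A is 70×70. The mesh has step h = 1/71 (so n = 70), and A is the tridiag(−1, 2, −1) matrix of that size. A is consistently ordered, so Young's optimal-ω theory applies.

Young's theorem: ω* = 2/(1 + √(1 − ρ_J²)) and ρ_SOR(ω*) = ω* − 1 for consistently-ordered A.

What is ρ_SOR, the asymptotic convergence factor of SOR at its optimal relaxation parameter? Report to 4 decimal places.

ρ_J = max_k |cos(kπ/71)| = cos(π/71) = 0.9990
1 − cos²(π/71) = sin²(π/71) ⇒ √(1−ρ_J²) = sin(π/71) = 0.04423.
Young: ω* = 2/(1+√(1−ρ_J²)) = 2/(1+0.04423) = 2/1.04423 = 1.9153.
[ρ_SOR] ω* − 1 = 0.9153.

ρ_SOR = 0.9153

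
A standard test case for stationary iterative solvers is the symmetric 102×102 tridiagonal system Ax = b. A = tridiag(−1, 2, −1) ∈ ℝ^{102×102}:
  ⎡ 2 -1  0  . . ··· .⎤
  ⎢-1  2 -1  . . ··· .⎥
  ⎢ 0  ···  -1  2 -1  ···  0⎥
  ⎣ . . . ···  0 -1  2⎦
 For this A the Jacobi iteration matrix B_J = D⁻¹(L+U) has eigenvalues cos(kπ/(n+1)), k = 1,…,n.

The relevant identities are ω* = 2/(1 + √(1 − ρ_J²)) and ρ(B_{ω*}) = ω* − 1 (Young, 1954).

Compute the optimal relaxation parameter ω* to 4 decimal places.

[ρ_J] n=102: ρ(B_J) = cos(π/(n+1)) = cos(π/103) = 0.9995.
√(1−ρ_J²) = |sin(π/103)| = 0.03050
Young: ω* = 2/(1+√(1−ρ_J²)) = 2/(1+0.03050) = 2/1.03050 = 1.9408.
ρ_SOR = ω* − 1 ≈ 0.9408.

ω* = 1.9408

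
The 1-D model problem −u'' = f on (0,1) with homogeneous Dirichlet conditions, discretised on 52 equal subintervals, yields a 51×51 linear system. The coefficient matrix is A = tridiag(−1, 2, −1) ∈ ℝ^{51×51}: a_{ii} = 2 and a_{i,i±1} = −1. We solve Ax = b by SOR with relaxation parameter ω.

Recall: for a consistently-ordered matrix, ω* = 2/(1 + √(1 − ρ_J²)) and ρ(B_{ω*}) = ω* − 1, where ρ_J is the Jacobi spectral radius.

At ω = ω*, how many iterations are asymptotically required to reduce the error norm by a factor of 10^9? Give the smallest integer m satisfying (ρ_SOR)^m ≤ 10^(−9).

m = 172

B_J for the 51×51 system has eigenvalues cos(kπ/52); ρ_J = cos(π/52) = 0.9981756.
√(1−ρ_J²) = |sin(π/52)| = 0.0603785
ω* = 2/(1+0.0603785) = 1.8861190
At ω = 1.8861190 every |λ(B_ω)| = ω−1, so ρ_SOR = 0.8861190.
Need (0.8861190)^m ≤ 10^(−9): m ≥ 9·ln10/|ln 0.8861190| = 20.7233/0.120904 = 171.403 ⇒ m = 172.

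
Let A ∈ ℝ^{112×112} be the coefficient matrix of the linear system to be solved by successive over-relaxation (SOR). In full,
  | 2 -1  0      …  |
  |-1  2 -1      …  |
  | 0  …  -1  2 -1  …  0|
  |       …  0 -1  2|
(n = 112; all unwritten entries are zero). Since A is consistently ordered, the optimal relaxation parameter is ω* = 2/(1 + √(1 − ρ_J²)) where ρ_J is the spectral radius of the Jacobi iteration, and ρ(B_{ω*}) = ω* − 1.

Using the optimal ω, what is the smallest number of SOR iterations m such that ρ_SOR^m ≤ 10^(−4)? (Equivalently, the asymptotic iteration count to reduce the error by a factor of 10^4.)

n=112: λ(B_J) = 1 − λ(A)/2 = cos(kπ/113); k=1 gives ρ_J = 0.9996136.
√(1−ρ_J²) simplifies to sin(π/113) = 0.0277981.
ω* = 2/(1 + 0.0277981) = 2/1.0277981 = 1.9459075.
ρ_SOR = ω* − 1 = 1.9459075 − 1 = 0.9459075.
ρ_SOR^m ≤ 10^(−4) ⇔ m ≥ 4·ln10/(−ln 0.9459075) = 9.21034/0.0556105 = 165.622; m = ⌈165.622⌉ = 166.

m = 166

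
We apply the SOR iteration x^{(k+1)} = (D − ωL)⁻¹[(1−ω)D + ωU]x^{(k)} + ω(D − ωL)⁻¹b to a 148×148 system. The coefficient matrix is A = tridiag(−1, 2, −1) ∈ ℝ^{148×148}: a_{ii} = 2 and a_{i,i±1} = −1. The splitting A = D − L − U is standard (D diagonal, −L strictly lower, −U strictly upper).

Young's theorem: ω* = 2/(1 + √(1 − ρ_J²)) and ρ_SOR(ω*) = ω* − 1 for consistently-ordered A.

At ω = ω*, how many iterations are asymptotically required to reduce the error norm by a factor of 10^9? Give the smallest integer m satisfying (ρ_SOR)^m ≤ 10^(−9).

spectrum of D⁻¹(L+U) = {cos(kπ/149) : 1≤k≤148}; ρ_J = cos(π/149) = 0.9997777.
√(1−ρ_J²) simplifies to sin(π/149) = 0.0210830.
Young: ω* = 2/(1+√(1−ρ_J²)) = 2/(1+0.0210830) = 2/1.0210830 = 1.9587046.
At ω = 1.9587046 every |λ(B_ω)| = ω−1, so ρ_SOR = 0.9587046.
m ≥ 9·ln10 / (−ln 0.9587046) = 491.396; smallest integer m = 492.

m = 492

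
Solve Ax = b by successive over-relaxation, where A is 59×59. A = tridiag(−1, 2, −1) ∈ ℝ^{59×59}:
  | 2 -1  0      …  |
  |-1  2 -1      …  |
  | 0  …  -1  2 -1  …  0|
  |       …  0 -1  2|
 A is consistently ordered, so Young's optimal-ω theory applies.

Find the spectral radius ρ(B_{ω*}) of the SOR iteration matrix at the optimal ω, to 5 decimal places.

ρ_SOR = 0.90053

B_J for the 59×59 system has eigenvalues cos(kπ/60); ρ_J = cos(π/60) = 0.99863.
√(1−ρ_J²) simplifies to sin(π/60) = 0.052336.
ω* = 2 / (1 + 0.052336) = 2 / 1.052336 ≈ 1.90053.
[ρ_SOR] ω* − 1 = 0.90053.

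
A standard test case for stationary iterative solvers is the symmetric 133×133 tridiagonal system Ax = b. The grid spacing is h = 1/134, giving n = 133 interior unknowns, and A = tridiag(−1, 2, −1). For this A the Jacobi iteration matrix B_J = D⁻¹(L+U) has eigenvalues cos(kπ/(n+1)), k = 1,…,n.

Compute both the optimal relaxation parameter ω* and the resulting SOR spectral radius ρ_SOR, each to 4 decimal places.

ω* = 1.9542, ρ_SOR = 0.9542

spectrum of D⁻¹(L+U) = {cos(kπ/134) : 1≤k≤133}; ρ_J = cos(π/134) = 0.9997.
√(1 − cos²(π/134)) = sin(π/134) ≈ 0.02344.
So ω* = 2/1.02344 = 1.9542 (Young).
ρ(B_{ω*}) = ω*−1 = 0.9542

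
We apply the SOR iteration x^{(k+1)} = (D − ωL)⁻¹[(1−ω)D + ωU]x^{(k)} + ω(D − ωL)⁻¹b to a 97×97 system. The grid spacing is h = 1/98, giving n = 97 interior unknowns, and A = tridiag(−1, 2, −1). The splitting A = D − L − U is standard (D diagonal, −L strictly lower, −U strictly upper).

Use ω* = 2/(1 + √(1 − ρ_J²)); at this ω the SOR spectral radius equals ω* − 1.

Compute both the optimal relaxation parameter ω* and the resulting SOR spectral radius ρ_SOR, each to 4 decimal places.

With n=97, ρ(Jacobi) = cos(π/98) = 0.9995.
1 − cos²(π/98) = sin²(π/98) ⇒ √(1−ρ_J²) = sin(π/98) = 0.03205.
Young: ω* = 2/(1+√(1−ρ_J²)) = 2/(1+0.03205) = 2/1.03205 = 1.9379.
and ρ(B_{ω*}) = 1.9379 − 1 = 0.9379.

ω* = 1.9379, ρ_SOR = 0.9379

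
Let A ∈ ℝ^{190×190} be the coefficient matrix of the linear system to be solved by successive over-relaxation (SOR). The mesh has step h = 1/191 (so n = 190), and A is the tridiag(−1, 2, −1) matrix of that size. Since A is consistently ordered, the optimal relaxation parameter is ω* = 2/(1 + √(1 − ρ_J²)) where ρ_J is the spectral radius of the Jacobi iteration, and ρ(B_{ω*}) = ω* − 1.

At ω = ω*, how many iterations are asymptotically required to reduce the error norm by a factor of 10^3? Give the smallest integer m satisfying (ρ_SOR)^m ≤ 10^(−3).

B_J for the 190×190 system has eigenvalues cos(kπ/191); ρ_J = cos(π/191) = 0.9998647.
√(1 − cos²(π/191)) = sin(π/191) ≈ 0.0164474.
So ω* = 2/1.0164474 = 1.9676375 (Young).
ρ(B_{ω*}) = ω*−1 = 0.9676375
Need (0.9676375)^m ≤ 10^(−3): m ≥ 3·ln10/|ln 0.9676375| = 6.90776/0.0328977 = 209.977 ⇒ m = 210.

m = 210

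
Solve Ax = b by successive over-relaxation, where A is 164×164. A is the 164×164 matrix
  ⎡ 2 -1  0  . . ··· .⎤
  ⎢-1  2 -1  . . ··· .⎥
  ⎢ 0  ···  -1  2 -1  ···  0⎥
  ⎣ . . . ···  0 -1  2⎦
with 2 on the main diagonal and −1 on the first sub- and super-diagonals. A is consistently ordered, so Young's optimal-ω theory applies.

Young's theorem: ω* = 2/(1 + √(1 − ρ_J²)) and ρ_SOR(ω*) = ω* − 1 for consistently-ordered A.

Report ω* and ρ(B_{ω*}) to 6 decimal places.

ω* = 1.962634, ρ_SOR = 0.962634

n=164: λ(B_J) = 1 − λ(A)/2 = cos(kπ/165); k=1 gives ρ_J = 0.999819.
root = sin(π/165) = 0.0190388  (since 1−cos² = sin²).
ω* = 2/(1 + 0.0190388) = 2/1.0190388 = 1.962634.
Hence ρ(B_{ω*}) = 1.962634 − 1 = 0.962634.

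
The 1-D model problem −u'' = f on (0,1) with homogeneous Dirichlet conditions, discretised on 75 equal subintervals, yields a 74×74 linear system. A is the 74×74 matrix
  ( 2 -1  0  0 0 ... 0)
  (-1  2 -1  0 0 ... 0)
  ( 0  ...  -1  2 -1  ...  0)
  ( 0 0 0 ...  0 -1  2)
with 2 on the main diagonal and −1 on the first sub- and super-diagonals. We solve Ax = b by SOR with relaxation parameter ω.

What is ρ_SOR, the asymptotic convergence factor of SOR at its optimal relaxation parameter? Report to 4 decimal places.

With n=74, ρ(Jacobi) = cos(π/75) = 0.9991.
√(1 − cos²(π/75)) = sin(π/75) ≈ 0.04188.
ω* = 2 / (1 + 0.04188) = 2 / 1.04188 ≈ 1.9196.
ρ(B_{ω*}) = ω*−1 = 0.9196

ρ_SOR = 0.9196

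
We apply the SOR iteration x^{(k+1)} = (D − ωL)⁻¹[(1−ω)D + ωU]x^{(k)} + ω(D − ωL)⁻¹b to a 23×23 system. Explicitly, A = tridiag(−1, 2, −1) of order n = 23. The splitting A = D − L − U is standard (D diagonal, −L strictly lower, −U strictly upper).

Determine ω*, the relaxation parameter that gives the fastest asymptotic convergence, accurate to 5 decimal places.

With n=23, ρ(Jacobi) = cos(π/24) = 0.99144.
root = sin(π/24) = 0.130526  (since 1−cos² = sin²).
ω* = 2/(1 + 0.130526) = 2/1.130526 = 1.76909.
ρ(B_{ω*}) = ω*−1 = 0.76909

ω* = 1.76909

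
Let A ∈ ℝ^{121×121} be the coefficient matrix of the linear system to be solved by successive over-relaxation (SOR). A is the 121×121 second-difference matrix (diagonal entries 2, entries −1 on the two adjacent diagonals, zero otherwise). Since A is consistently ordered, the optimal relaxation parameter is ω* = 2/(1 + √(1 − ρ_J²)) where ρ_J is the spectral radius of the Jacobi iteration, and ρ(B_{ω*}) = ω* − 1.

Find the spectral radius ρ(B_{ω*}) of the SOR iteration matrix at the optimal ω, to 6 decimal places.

ρ_SOR = 0.949797

[ρ_J] n=121: ρ(B_J) = cos(π/(n+1)) = cos(π/122) = 0.999668.
√(1−ρ_J²) simplifies to sin(π/122) = 0.0257479.
Young: ω* = 2/(1+√(1−ρ_J²)) = 2/(1+0.0257479) = 2/1.0257479 = 1.949797.
Hence ρ(B_{ω*}) = 1.949797 − 1 = 0.949797.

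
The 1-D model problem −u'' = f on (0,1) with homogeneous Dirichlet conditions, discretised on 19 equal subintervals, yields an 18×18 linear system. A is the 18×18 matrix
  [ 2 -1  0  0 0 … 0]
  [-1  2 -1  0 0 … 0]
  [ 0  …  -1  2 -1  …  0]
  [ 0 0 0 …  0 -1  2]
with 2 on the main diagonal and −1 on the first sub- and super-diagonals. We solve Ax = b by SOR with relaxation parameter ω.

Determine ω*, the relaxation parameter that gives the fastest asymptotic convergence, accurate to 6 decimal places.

ω* = 1.717336

With n=18, ρ(Jacobi) = cos(π/19) = 0.986361.
root = sin(π/19) = 0.1645946  (since 1−cos² = sin²).
ω* = 2/(1+0.1645946) = 1.717336
ρ_SOR = ω* − 1 = 1.717336 − 1 = 0.717336.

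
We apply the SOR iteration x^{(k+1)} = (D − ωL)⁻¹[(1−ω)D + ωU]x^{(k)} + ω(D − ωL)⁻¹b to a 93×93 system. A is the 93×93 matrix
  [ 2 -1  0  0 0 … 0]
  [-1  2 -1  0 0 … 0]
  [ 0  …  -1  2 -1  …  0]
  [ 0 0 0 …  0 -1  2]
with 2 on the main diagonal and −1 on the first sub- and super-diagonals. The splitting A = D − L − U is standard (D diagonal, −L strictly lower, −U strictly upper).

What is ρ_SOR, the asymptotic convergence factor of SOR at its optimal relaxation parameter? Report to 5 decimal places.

spectrum of D⁻¹(L+U) = {cos(kπ/94) : 1≤k≤93}; ρ_J = cos(π/94) = 0.99944.
√(1−ρ_J²) simplifies to sin(π/94) = 0.033415.
[ω*] 2 ÷ (1 + 0.033415) = 2 ÷ 1.033415 = 1.93533.
[ρ_SOR] ω* − 1 = 0.93533.

ρ_SOR = 0.93533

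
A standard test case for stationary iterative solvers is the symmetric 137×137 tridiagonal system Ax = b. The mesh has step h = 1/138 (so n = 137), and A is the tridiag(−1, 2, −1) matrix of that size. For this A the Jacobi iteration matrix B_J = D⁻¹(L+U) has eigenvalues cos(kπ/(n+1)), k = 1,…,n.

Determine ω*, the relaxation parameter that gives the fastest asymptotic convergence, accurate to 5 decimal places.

spectrum of D⁻¹(L+U) = {cos(kπ/138) : 1≤k≤137}; ρ_J = cos(π/138) = 0.99974.
√(1−ρ_J²) = |sin(π/138)| = 0.022763
[ω*] 2 ÷ (1 + 0.022763) = 2 ÷ 1.022763 = 1.95549.
ρ_SOR = ω* − 1 = 1.95549 − 1 = 0.95549.

ω* = 1.95549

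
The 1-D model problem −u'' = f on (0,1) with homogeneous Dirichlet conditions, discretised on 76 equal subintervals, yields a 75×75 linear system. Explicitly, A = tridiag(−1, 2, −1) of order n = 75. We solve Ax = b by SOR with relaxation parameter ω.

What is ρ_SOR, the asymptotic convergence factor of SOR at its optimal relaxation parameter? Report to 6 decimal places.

ρ_SOR = 0.920630

With n=75, ρ(Jacobi) = cos(π/76) = 0.999146.
√(1 − cos²(π/76)) = sin(π/76) ≈ 0.0413250.
So ω* = 2/1.0413250 = 1.920630 (Young).
ρ(B_{ω*}) = ω*−1 = 0.920630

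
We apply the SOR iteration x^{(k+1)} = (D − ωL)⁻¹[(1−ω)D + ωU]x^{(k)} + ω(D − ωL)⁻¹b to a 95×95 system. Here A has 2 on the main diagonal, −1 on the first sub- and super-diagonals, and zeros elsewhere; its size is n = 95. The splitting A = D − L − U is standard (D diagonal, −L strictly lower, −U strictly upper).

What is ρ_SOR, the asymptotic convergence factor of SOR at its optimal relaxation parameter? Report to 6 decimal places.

n=95: λ(B_J) = 1 − λ(A)/2 = cos(kπ/96); k=1 gives ρ_J = 0.999465.
√(1−ρ_J²) simplifies to sin(π/96) = 0.0327191.
So ω* = 2/1.0327191 = 1.936635 (Young).
and ρ(B_{ω*}) = 1.936635 − 1 = 0.936635.

ρ_SOR = 0.936635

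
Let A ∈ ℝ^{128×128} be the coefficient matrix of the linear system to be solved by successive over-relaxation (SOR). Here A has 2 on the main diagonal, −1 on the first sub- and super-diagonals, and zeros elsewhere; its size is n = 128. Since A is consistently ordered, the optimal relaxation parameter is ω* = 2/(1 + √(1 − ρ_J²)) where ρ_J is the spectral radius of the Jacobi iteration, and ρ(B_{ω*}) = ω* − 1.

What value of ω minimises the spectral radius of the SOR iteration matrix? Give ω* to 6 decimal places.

ω* = 1.952456

[ρ_J] n=128: ρ(B_J) = cos(π/(n+1)) = cos(π/129) = 0.999703.
√(1 − cos²(π/129)) = sin(π/129) ≈ 0.0243510.
Young: ω* = 2/(1+√(1−ρ_J²)) = 2/(1+0.0243510) = 2/1.0243510 = 1.952456.
At ω = 1.952456 every |λ(B_ω)| = ω−1, so ρ_SOR = 0.952456.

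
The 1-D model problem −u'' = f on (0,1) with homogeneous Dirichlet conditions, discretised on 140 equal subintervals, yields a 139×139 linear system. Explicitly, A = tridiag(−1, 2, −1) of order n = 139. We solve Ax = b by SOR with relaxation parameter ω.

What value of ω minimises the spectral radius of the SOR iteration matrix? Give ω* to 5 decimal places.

With n=139, ρ(Jacobi) = cos(π/140) = 0.99975.
√(1 − cos²(π/140)) = sin(π/140) ≈ 0.022438.
Young: ω* = 2/(1+√(1−ρ_J²)) = 2/(1+0.022438) = 2/1.022438 = 1.95611.
At ω = 1.95611 every |λ(B_ω)| = ω−1, so ρ_SOR = 0.95611.

ω* = 1.95611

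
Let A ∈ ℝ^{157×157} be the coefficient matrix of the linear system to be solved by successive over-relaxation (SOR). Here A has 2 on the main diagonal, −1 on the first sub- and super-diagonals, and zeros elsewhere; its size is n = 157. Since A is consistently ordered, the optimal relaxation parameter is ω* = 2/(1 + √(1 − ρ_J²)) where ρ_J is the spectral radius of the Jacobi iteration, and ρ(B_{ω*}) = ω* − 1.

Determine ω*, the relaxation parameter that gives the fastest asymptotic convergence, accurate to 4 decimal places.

ω* = 1.9610

ρ_J = max_k |cos(kπ/158)| = cos(π/158) = 0.9998
root = sin(π/158) = 0.01988  (since 1−cos² = sin²).
[ω*] 2 ÷ (1 + 0.01988) = 2 ÷ 1.01988 = 1.9610.
ρ_SOR = ω* − 1 ≈ 0.9610.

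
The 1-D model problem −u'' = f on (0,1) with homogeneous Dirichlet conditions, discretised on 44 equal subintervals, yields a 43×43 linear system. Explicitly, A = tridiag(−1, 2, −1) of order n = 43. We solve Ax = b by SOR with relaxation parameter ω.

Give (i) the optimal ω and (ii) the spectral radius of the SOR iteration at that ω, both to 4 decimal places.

spectrum of D⁻¹(L+U) = {cos(kπ/44) : 1≤k≤43}; ρ_J = cos(π/44) = 0.9975.
√(1 − cos²(π/44)) = sin(π/44) ≈ 0.07134.
[ω*] 2 ÷ (1 + 0.07134) = 2 ÷ 1.07134 = 1.8668.
ρ_SOR = ω* − 1 = 1.8668 − 1 = 0.8668.

ω* = 1.8668, ρ_SOR = 0.8668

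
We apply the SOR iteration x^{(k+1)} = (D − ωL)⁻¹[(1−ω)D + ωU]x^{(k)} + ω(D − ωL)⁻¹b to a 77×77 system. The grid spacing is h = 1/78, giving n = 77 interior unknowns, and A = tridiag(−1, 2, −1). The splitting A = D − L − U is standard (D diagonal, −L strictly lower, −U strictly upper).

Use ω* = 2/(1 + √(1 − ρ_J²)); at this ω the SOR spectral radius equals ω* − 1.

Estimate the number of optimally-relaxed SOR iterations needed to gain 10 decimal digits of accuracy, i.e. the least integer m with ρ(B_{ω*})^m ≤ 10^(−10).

ρ_J = max_k |cos(kπ/78)| = cos(π/78) = 0.9991890
1 − cos²(π/78) = sin²(π/78) ⇒ √(1−ρ_J²) = sin(π/78) = 0.0402659.
Young: ω* = 2/(1+√(1−ρ_J²)) = 2/(1+0.0402659) = 2/1.0402659 = 1.9225854.
and ρ(B_{ω*}) = 1.9225854 − 1 = 0.9225854.
m ≥ 10·ln10 / (−ln 0.9225854) = 285.769; smallest integer m = 286.

m = 286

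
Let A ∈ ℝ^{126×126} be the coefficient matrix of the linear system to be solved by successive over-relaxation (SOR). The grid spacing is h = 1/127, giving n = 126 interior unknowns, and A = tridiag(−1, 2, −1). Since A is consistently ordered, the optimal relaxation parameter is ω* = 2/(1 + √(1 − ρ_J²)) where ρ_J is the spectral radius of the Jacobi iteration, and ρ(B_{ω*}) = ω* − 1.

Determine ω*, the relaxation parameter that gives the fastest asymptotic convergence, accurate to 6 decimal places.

spectrum of D⁻¹(L+U) = {cos(kπ/127) : 1≤k≤126}; ρ_J = cos(π/127) = 0.999694.
√(1−ρ_J²) simplifies to sin(π/127) = 0.0247344.
ω* = 2 / (1 + 0.0247344) = 2 / 1.0247344 ≈ 1.951725.
At ω = 1.951725 every |λ(B_ω)| = ω−1, so ρ_SOR = 0.951725.

ω* = 1.951725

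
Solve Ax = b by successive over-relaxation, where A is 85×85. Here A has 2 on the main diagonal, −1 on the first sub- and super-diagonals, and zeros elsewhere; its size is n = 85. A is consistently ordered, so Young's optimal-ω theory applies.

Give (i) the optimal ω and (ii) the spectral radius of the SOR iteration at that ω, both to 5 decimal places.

ω* = 1.92953, ρ_SOR = 0.92953

B_J for the 85×85 system has eigenvalues cos(kπ/86); ρ_J = cos(π/86) = 0.99933.
root = sin(π/86) = 0.036522  (since 1−cos² = sin²).
[ω*] 2 ÷ (1 + 0.036522) = 2 ÷ 1.036522 = 1.92953.
ρ_SOR = ω* − 1 ≈ 0.92953.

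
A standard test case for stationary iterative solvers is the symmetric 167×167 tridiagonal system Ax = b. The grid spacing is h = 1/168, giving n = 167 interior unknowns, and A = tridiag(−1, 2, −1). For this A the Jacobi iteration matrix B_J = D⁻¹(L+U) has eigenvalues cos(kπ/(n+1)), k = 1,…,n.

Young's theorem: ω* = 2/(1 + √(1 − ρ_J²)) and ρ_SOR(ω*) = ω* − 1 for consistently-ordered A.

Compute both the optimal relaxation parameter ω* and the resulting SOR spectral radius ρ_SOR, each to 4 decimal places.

ω* = 1.9633, ρ_SOR = 0.9633

½·tridiag(1,0,1) at n=167: λ_k = cos(kπ/168); max |λ| at k=1 ⇒ ρ_J = cos(π/168) ≈ 0.9998.
√(1−ρ_J²) simplifies to sin(π/168) = 0.01870.
ω* = 2 / (1 + 0.01870) = 2 / 1.01870 ≈ 1.9633.
At ω = 1.9633 every |λ(B_ω)| = ω−1, so ρ_SOR = 0.9633.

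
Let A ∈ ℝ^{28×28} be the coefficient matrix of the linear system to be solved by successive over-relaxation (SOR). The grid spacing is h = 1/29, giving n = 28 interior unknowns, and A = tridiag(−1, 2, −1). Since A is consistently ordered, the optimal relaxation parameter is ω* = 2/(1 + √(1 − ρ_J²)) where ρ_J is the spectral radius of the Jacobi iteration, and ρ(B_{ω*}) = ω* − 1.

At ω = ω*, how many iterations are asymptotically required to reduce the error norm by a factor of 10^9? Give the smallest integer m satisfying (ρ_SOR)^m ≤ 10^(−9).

m = 96

B_J for the 28×28 system has eigenvalues cos(kπ/29); ρ_J = cos(π/29) = 0.9941380.
√(1−ρ_J²) simplifies to sin(π/29) = 0.1081190.
ω* = 2/(1+0.1081190) = 1.8048603
Hence ρ(B_{ω*}) = 1.8048603 − 1 = 0.8048603.
(0.8048603)^m ≤ 10^{−9}  ⇒  m·ln(0.8048603) ≤ −9·ln10  ⇒  m ≥ 95.461  ⇒  m = 96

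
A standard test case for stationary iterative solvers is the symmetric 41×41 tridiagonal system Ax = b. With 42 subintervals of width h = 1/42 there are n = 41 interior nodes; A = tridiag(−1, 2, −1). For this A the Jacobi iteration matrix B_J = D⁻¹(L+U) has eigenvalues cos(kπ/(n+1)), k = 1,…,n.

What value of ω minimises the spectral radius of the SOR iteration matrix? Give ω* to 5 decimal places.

ω* = 1.86093

n=41: λ(B_J) = 1 − λ(A)/2 = cos(kπ/42); k=1 gives ρ_J = 0.99720.
1 − cos²(π/42) = sin²(π/42) ⇒ √(1−ρ_J²) = sin(π/42) = 0.074730.
ω* = 2/(1 + 0.074730) = 2/1.074730 = 1.86093.
Hence ρ(B_{ω*}) = 1.86093 − 1 = 0.86093.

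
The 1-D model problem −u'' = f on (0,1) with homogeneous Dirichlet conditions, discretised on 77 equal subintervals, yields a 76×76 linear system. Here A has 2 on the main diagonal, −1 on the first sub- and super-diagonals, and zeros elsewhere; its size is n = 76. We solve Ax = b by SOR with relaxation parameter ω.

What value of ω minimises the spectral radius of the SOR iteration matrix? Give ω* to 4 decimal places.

n=76: λ(B_J) = 1 − λ(A)/2 = cos(kπ/77); k=1 gives ρ_J = 0.9992.
√(1 − cos²(π/77)) = sin(π/77) ≈ 0.04079.
ω* = 2/(1 + 0.04079) = 2/1.04079 = 1.9216.
ρ_SOR = ω* − 1 ≈ 0.9216.

ω* = 1.9216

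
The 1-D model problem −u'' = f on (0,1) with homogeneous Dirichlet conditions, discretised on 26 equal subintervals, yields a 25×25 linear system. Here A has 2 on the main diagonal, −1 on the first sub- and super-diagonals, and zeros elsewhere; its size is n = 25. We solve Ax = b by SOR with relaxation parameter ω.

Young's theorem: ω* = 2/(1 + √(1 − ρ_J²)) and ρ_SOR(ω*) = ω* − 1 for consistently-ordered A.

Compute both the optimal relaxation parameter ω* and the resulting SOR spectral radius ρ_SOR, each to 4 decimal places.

spectrum of D⁻¹(L+U) = {cos(kπ/26) : 1≤k≤25}; ρ_J = cos(π/26) = 0.9927.
√(1−ρ_J²) simplifies to sin(π/26) = 0.12054.
Young: ω* = 2/(1+√(1−ρ_J²)) = 2/(1+0.12054) = 2/1.12054 = 1.7849.
At ω = 1.7849 every |λ(B_ω)| = ω−1, so ρ_SOR = 0.7849.

ω* = 1.7849, ρ_SOR = 0.7849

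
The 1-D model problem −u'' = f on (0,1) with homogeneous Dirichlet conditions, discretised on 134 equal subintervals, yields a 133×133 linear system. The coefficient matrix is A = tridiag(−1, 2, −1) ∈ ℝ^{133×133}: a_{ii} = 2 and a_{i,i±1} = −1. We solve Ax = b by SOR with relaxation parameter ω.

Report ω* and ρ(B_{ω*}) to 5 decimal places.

ω* = 1.95419, ρ_SOR = 0.95419

spectrum of D⁻¹(L+U) = {cos(kπ/134) : 1≤k≤133}; ρ_J = cos(π/134) = 0.99973.
1 − cos²(π/134) = sin²(π/134) ⇒ √(1−ρ_J²) = sin(π/134) = 0.023443.
ω* = 2/(1 + 0.023443) = 2/1.023443 = 1.95419.
At ω = 1.95419 every |λ(B_ω)| = ω−1, so ρ_SOR = 0.95419.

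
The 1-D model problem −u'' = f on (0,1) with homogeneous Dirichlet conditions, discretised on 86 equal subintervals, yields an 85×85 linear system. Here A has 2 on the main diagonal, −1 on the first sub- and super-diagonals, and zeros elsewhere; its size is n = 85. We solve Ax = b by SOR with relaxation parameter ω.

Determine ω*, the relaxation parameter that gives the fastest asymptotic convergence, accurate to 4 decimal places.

n=85: λ(B_J) = 1 − λ(A)/2 = cos(kπ/86); k=1 gives ρ_J = 0.9993.
√(1−ρ_J²) = |sin(π/86)| = 0.03652
[ω*] 2 ÷ (1 + 0.03652) = 2 ÷ 1.03652 = 1.9295.
At ω = 1.9295 every |λ(B_ω)| = ω−1, so ρ_SOR = 0.9295.

ω* = 1.9295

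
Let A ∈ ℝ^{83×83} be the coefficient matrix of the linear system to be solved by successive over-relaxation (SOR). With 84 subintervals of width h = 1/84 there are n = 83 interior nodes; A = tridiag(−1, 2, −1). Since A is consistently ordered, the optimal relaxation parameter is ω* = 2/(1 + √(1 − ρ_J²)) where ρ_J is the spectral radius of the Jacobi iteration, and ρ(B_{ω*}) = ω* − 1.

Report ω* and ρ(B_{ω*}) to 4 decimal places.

½·tridiag(1,0,1) at n=83: λ_k = cos(kπ/84); max |λ| at k=1 ⇒ ρ_J = cos(π/84) ≈ 0.9993.
√(1−ρ_J²) = |sin(π/84)| = 0.03739
ω* = 2 / (1 + 0.03739) = 2 / 1.03739 ≈ 1.9279.
Hence ρ(B_{ω*}) = 1.9279 − 1 = 0.9279.

ω* = 1.9279, ρ_SOR = 0.9279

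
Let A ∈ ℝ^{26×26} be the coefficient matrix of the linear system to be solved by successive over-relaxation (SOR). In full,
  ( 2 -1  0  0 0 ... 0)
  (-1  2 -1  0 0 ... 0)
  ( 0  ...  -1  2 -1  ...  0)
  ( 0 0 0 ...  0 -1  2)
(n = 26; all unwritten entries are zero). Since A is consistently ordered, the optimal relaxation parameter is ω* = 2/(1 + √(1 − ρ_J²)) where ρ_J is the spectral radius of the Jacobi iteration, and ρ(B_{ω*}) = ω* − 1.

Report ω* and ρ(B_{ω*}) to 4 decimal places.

spectrum of D⁻¹(L+U) = {cos(kπ/27) : 1≤k≤26}; ρ_J = cos(π/27) = 0.9932.
root = sin(π/27) = 0.11609  (since 1−cos² = sin²).
ω* = 2/(1 + 0.11609) = 2/1.11609 = 1.7920.
Hence ρ(B_{ω*}) = 1.7920 − 1 = 0.7920.

ω* = 1.7920, ρ_SOR = 0.7920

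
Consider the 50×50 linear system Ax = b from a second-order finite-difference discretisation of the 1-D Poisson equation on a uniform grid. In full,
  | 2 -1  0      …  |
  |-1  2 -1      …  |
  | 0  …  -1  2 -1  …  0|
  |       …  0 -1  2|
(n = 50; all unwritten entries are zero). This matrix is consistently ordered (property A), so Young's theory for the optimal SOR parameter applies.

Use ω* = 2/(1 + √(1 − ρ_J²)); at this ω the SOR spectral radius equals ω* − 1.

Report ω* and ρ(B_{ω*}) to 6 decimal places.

spectrum of D⁻¹(L+U) = {cos(kπ/51) : 1≤k≤50}; ρ_J = cos(π/51) = 0.998103.
root = sin(π/51) = 0.0615609  (since 1−cos² = sin²).
[ω*] 2 ÷ (1 + 0.0615609) = 2 ÷ 1.0615609 = 1.884018.
ρ_SOR = ω* − 1 ≈ 0.884018.

ω* = 1.884018, ρ_SOR = 0.884018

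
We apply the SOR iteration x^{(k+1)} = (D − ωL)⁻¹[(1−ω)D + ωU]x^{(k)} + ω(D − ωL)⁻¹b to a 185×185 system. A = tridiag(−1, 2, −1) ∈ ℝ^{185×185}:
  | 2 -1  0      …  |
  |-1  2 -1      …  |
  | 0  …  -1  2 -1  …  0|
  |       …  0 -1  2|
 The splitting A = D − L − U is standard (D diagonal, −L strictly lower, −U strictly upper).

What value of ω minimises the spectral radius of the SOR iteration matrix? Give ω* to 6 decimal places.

ω* = 1.966782

spectrum of D⁻¹(L+U) = {cos(kπ/186) : 1≤k≤185}; ρ_J = cos(π/186) = 0.999857.
root = sin(π/186) = 0.0168895  (since 1−cos² = sin²).
So ω* = 2/1.0168895 = 1.966782 (Young).
[ρ_SOR] ω* − 1 = 0.966782.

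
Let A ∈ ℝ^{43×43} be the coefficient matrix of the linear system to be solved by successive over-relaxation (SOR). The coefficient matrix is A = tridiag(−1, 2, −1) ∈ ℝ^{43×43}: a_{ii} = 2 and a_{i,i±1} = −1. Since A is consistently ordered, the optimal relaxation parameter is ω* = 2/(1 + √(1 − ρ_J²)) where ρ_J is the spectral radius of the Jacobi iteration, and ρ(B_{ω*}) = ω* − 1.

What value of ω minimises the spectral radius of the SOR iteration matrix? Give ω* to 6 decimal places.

ω* = 1.866822

½·tridiag(1,0,1) at n=43: λ_k = cos(kπ/44); max |λ| at k=1 ⇒ ρ_J = cos(π/44) ≈ 0.997452.
√(1 − cos²(π/44)) = sin(π/44) ≈ 0.0713392.
So ω* = 2/1.0713392 = 1.866822 (Young).
At ω = 1.866822 every |λ(B_ω)| = ω−1, so ρ_SOR = 0.866822.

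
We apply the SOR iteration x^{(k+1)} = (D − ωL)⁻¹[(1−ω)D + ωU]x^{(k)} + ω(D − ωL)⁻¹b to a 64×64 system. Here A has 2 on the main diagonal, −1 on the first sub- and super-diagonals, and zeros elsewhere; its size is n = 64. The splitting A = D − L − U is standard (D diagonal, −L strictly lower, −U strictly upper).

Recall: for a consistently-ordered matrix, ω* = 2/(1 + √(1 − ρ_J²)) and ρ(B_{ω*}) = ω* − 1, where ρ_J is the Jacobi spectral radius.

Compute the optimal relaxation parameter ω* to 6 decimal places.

spectrum of D⁻¹(L+U) = {cos(kπ/65) : 1≤k≤64}; ρ_J = cos(π/65) = 0.998832.
root = sin(π/65) = 0.0483134  (since 1−cos² = sin²).
So ω* = 2/1.0483134 = 1.907826 (Young).
ρ_SOR = ω* − 1 = 1.907826 − 1 = 0.907826.

ω* = 1.907826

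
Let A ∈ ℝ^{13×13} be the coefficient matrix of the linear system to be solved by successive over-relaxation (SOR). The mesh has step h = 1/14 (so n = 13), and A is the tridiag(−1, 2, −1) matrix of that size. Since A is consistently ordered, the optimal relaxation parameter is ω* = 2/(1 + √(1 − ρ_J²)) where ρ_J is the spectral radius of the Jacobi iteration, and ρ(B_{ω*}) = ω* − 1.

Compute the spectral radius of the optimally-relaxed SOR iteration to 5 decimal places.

ρ_SOR = 0.63596

ρ_J = max_k |cos(kπ/14)| = cos(π/14) = 0.97493
√(1−ρ_J²) = |sin(π/14)| = 0.222521
Then 2/(1+√(1−ρ_J²)) = 2/(1+0.222521); ω* = 2/1.222521 = 1.63596.
ρ_SOR = ω* − 1 = 1.63596 − 1 = 0.63596.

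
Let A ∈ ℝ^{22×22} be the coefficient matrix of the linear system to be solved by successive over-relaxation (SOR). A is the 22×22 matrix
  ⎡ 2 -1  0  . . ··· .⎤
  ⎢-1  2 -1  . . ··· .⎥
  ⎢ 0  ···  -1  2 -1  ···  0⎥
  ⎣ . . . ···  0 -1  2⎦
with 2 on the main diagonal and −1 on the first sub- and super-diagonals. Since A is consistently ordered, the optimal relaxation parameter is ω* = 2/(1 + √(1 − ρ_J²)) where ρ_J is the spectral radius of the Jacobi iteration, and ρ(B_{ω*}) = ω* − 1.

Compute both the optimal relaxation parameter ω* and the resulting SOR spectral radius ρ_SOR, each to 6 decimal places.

B_J for the 22×22 system has eigenvalues cos(kπ/23); ρ_J = cos(π/23) = 0.990686.
1 − cos²(π/23) = sin²(π/23) ⇒ √(1−ρ_J²) = sin(π/23) = 0.1361666.
So ω* = 2/1.1361666 = 1.760305 (Young).
At ω = 1.760305 every |λ(B_ω)| = ω−1, so ρ_SOR = 0.760305.

ω* = 1.760305, ρ_SOR = 0.760305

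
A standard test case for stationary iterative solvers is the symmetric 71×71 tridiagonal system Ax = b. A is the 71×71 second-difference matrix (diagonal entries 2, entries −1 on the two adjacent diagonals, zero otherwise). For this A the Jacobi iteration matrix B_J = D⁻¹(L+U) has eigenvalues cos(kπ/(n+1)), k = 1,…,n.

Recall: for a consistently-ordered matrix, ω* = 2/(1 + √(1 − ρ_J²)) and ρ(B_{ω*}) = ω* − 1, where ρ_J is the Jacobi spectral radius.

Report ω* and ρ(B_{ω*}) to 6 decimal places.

With n=71, ρ(Jacobi) = cos(π/72) = 0.999048.
√(1 − cos²(π/72)) = sin(π/72) ≈ 0.0436194.
Young: ω* = 2/(1+√(1−ρ_J²)) = 2/(1+0.0436194) = 2/1.0436194 = 1.916407.
ρ_SOR = ω* − 1 = 1.916407 − 1 = 0.916407.

ω* = 1.916407, ρ_SOR = 0.916407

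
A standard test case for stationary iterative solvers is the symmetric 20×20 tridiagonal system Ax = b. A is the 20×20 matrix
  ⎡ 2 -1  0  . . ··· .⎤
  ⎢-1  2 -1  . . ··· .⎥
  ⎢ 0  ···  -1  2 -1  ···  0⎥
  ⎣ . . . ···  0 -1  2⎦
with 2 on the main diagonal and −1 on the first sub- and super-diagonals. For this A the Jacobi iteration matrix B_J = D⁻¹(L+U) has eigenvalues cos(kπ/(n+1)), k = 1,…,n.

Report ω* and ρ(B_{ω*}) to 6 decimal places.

[ρ_J] n=20: ρ(B_J) = cos(π/(n+1)) = cos(π/21) = 0.988831.
1 − cos²(π/21) = sin²(π/21) ⇒ √(1−ρ_J²) = sin(π/21) = 0.1490423.
So ω* = 2/1.1490423 = 1.740580 (Young).
ρ_SOR = ω* − 1 ≈ 0.740580.

ω* = 1.740580, ρ_SOR = 0.740580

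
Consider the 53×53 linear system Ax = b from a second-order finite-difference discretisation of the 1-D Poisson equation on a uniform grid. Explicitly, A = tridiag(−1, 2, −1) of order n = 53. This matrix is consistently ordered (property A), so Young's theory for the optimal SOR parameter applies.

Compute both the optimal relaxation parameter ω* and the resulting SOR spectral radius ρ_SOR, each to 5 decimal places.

½·tridiag(1,0,1) at n=53: λ_k = cos(kπ/54); max |λ| at k=1 ⇒ ρ_J = cos(π/54) ≈ 0.99831.
√(1−ρ_J²) = |sin(π/54)| = 0.058145
ω* = 2/(1 + 0.058145) = 2/1.058145 = 1.89010.
Hence ρ(B_{ω*}) = 1.89010 − 1 = 0.89010.

ω* = 1.89010, ρ_SOR = 0.89010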